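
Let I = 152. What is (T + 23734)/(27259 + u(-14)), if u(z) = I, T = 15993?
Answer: 39727/27411 ≈ 1.4493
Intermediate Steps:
u(z) = 152
(T + 23734)/(27259 + u(-14)) = (15993 + 23734)/(27259 + 152) = 39727/27411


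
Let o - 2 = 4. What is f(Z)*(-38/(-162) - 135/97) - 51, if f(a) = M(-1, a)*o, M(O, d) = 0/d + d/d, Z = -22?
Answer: -151753/2619 ≈ -57.943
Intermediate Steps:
o = 6 (o = 2 + 4 = 6)
M(O, d) = 1 (M(O, d) = 0 + 1 = 1)
f(a) = 6 (f(a) = 1*6 = 6)
f(Z)*(-38/(-162) - 135/97) - 51 = 6*(-38/(-162) - 135/97) - 51 = 6*(-38*(-1/162) - 135*1/97) - 51 = 6*(19/81 - 135/97) - 51 = 6*(-9092/7857) - 51 = -18184/2619 - 51 = -151753/2619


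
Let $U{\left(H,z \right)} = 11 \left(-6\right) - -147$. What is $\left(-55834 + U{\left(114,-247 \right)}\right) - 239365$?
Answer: $-295118$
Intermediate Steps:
$U{\left(H,z \right)} = 81$ ($U{\left(H,z \right)} = -66 + 147 = 81$)
$\left(-55834 + U{\left(114,-247 \right)}\right) - 239365 = \left(-55834 + 81\right) - 239365 = -55753 - 239365 = -295118$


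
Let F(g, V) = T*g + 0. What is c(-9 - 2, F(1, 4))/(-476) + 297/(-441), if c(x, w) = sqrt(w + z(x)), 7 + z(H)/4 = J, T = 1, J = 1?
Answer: -33/49 - I*sqrt(23)/476 ≈ -0.67347 - 0.010075*I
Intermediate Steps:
z(H) = -24 (z(H) = -28 + 4*1 = -28 + 4 = -24)
F(g, V) = g (F(g, V) = 1*g + 0 = g + 0 = g)
c(x, w) = sqrt(-24 + w) (c(x, w) = sqrt(w - 24) = sqrt(-24 + w))
c(-9 - 2, F(1, 4))/(-476) + 297/(-441) = sqrt(-24 + 1)/(-476) + 297/(-441) = sqrt(-23)*(-1/476) + 297*(-1/441) = (I*sqrt(23))*(-1/476) - 33/49 = -I*sqrt(23)/476 - 33/49 = -33/49 - I*sqrt(23)/476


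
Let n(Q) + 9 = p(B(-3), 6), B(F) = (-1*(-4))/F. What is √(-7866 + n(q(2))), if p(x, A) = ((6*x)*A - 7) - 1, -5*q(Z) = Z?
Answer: I*√7931 ≈ 89.056*I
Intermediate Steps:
q(Z) = -Z/5
B(F) = 4/F
p(x, A) = -8 + 6*A*x (p(x, A) = (6*A*x - 7) - 1 = (-7 + 6*A*x) - 1 = -8 + 6*A*x)
n(Q) = -65 (n(Q) = -9 + (-8 + 6*6*(4/(-3))) = -9 + (-8 + 6*6*(4*(-⅓))) = -9 + (-8 + 6*6*(-4/3)) = -9 + (-8 - 48) = -9 - 56 = -65)
√(-7866 + n(q(2))) = √(-7866 - 65) = √(-7931) = I*√7931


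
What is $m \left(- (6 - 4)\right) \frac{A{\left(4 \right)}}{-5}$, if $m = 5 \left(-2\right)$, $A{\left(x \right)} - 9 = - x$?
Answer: $-20$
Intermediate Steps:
$A{\left(x \right)} = 9 - x$
$m = -10$
$m \left(- (6 - 4)\right) \frac{A{\left(4 \right)}}{-5} = - 10 \left(- (6 - 4)\right) \frac{9 - 4}{-5} = - 10 \left(- (6 - 4)\right) \left(9 - 4\right) \left(- \frac{1}{5}\right) = - 10 \left(\left(-1\right) 2\right) 5 \left(- \frac{1}{5}\right) = \left(-10\right) \left(-2\right) \left(-1\right) = 20 \left(-1\right) = -20$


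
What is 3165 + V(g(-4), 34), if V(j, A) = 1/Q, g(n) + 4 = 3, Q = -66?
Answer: 208889/66 ≈ 3165.0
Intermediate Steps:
g(n) = -1 (g(n) = -4 + 3 = -1)
V(j, A) = -1/66 (V(j, A) = 1/(-66) = -1/66)
3165 + V(g(-4), 34) = 3165 - 1/66 = 208889/66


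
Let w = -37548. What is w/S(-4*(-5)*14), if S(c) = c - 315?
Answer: 5364/5 ≈ 1072.8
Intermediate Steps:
S(c) = -315 + c
w/S(-4*(-5)*14) = -37548/(-315 - 4*(-5)*14) = -37548/(-315 + 20*14) = -37548/(-315 + 280) = -37548/(-35) = -37548*(-1/35) = 5364/5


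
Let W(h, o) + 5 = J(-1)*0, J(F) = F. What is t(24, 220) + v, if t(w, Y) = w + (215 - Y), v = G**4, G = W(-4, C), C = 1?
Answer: 644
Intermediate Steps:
W(h, o) = -5 (W(h, o) = -5 - 1*0 = -5 + 0 = -5)
G = -5
v = 625 (v = (-5)**4 = 625)
t(w, Y) = 215 + w - Y
t(24, 220) + v = (215 + 24 - 1*220) + 625 = (215 + 24 - 220) + 625 = 19 + 625 = 644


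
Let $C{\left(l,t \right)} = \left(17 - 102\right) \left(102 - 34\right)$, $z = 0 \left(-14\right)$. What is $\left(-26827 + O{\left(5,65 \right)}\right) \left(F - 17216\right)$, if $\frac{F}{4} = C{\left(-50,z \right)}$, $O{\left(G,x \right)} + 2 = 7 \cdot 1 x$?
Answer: $1063821664$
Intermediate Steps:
$O{\left(G,x \right)} = -2 + 7 x$ ($O{\left(G,x \right)} = -2 + 7 \cdot 1 x = -2 + 7 x$)
$z = 0$
$C{\left(l,t \right)} = -5780$ ($C{\left(l,t \right)} = \left(-85\right) 68 = -5780$)
$F = -23120$ ($F = 4 \left(-5780\right) = -23120$)
$\left(-26827 + O{\left(5,65 \right)}\right) \left(F - 17216\right) = \left(-26827 + \left(-2 + 7 \cdot 65\right)\right) \left(-23120 - 17216\right) = \left(-26827 + \left(-2 + 455\right)\right) \left(-23120 + \left(-17461 + 245\right)\right) = \left(-26827 + 453\right) \left(-23120 - 17216\right) = \left(-26374\right) \left(-40336\right) = 1063821664$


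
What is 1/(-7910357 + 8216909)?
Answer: 1/306552 ≈ 3.2621e-6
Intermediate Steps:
1/(-7910357 + 8216909) = 1/306552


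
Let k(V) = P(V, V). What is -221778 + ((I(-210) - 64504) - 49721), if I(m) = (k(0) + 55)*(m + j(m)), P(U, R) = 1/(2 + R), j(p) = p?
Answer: -359313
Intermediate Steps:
k(V) = 1/(2 + V)
I(m) = 111*m (I(m) = (1/(2 + 0) + 55)*(m + m) = (1/2 + 55)*(2*m) = (½ + 55)*(2*m) = 111*(2*m)/2 = 111*m)
-221778 + ((I(-210) - 64504) - 49721) = -221778 + ((111*(-210) - 64504) - 49721) = -221778 + ((-23310 - 64504) - 49721) = -221778 + (-87814 - 49721) = -221778 - 137535 = -359313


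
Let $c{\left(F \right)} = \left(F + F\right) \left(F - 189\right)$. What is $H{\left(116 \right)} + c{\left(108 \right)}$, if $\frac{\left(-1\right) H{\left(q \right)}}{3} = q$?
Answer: $-17844$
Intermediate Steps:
$H{\left(q \right)} = - 3 q$
$c{\left(F \right)} = 2 F \left(-189 + F\right)$ ($c{\left(F \right)} = 2 F \left(F - 189\right) = 2 F \left(-189 + F\right)$)
$H{\left(116 \right)} + c{\left(108 \right)} = \left(-3\right) 116 + 2 \cdot 108 \left(-189 + 108\right) = -348 + 2 \cdot 108 \left(-81\right) = -348 - 17496 = -17844$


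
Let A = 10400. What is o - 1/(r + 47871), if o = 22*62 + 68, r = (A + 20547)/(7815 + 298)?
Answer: 79457253961/55486910 ≈ 1432.0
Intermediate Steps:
r = 4421/1159 (r = (10400 + 20547)/(7815 + 298) = 30947/8113 = 30947*(1/8113) = 4421/1159 ≈ 3.8145)
o = 1432 (o = 1364 + 68 = 1432)
o - 1/(r + 47871) = 1432 - 1/(4421/1159 + 47871) = 1432 - 1/55486910/1159 = 1432 - 1*1159/55486910 = 1432 - 1159/55486910 = 79457253961/55486910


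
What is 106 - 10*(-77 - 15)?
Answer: 1026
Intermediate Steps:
106 - 10*(-77 - 15) = 106 - 10*(-92) = 106 + 920 = 1026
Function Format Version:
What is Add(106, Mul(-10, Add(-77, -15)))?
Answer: 1026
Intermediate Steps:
Add(106, Mul(-10, Add(-77, -15))) = Add(106, Mul(-10, -92)) = Add(106, 920) = 1026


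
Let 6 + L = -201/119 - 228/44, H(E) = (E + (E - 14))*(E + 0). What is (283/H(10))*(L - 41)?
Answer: -19956311/78540 ≈ -254.09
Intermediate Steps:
H(E) = E*(-14 + 2*E) (H(E) = (E + (-14 + E))*E = (-14 + 2*E)*E = E*(-14 + 2*E))
L = -16848/1309 (L = -6 + (-201/119 - 228/44) = -6 + (-201*1/119 - 228*1/44) = -6 + (-201/119 - 57/11) = -6 - 8994/1309 = -16848/1309 ≈ -12.871)
(283/H(10))*(L - 41) = (283/((2*10*(-7 + 10))))*(-16848/1309 - 41) = (283/((2*10*3)))*(-70517/1309) = (283/60)*(-70517/1309) = -19956311/78540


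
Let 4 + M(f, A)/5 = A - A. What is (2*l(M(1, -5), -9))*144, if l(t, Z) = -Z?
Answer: 2592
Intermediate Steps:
M(f, A) = -20 (M(f, A) = -20 + 5*(A - A) = -20 + 5*0 = -20 + 0 = -20)
(2*l(M(1, -5), -9))*144 = (2*(-1*(-9)))*144 = (2*9)*144 = 18*144 = 2592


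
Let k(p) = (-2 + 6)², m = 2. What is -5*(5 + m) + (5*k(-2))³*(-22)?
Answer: -11264035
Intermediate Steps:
k(p) = 16 (k(p) = 4² = 16)
-5*(5 + m) + (5*k(-2))³*(-22) = -5*(5 + 2) + (5*16)³*(-22) = -5*7 + 80³*(-22) = -35 + 512000*(-22) = -35 - 11264000 = -11264035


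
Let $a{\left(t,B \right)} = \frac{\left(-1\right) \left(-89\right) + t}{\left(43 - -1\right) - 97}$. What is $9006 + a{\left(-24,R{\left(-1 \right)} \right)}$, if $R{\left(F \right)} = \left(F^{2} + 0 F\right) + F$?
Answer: $\frac{477253}{53} \approx 9004.8$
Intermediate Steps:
$R{\left(F \right)} = F + F^{2}$ ($R{\left(F \right)} = \left(F^{2} + 0\right) + F = F^{2} + F = F + F^{2}$)
$a{\left(t,B \right)} = - \frac{89}{53} - \frac{t}{53}$ ($a{\left(t,B \right)} = \frac{89 + t}{\left(43 + 1\right) - 97} = \frac{89 + t}{44 - 97} = \frac{89 + t}{-53} = \left(89 + t\right) \left(- \frac{1}{53}\right) = - \frac{89}{53} - \frac{t}{53}$)
$9006 + a{\left(-24,R{\left(-1 \right)} \right)} = 9006 - \frac{65}{53} = \frac{477253}{53}$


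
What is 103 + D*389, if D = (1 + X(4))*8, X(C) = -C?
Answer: -9233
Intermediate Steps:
D = -24 (D = (1 - 1*4)*8 = (1 - 4)*8 = -3*8 = -24)
103 + D*389 = 103 - 24*389 = 103 - 9336 = -9233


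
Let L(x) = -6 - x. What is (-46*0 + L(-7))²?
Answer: 1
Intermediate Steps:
(-46*0 + L(-7))² = (-46*0 + (-6 - 1*(-7)))² = (0 + (-6 + 7))² = (0 + 1)² = 1² = 1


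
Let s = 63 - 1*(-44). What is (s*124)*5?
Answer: 66340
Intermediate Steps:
s = 107 (s = 63 + 44 = 107)
(s*124)*5 = (107*124)*5 = 13268*5 = 66340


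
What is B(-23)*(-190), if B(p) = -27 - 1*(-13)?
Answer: 2660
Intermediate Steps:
B(p) = -14 (B(p) = -27 + 13 = -14)
B(-23)*(-190) = -14*(-190) = 2660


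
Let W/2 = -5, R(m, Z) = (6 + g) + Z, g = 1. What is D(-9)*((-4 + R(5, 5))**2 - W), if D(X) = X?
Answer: -666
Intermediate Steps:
R(m, Z) = 7 + Z (R(m, Z) = (6 + 1) + Z = 7 + Z)
W = -10 (W = 2*(-5) = -10)
D(-9)*((-4 + R(5, 5))**2 - W) = -9*((-4 + (7 + 5))**2 - 1*(-10)) = -9*((-4 + 12)**2 + 10) = -9*(8**2 + 10) = -9*(64 + 10) = -9*74 = -666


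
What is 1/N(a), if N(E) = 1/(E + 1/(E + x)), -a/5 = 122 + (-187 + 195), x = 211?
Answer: -285351/439 ≈ -650.00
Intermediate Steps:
a = -650 (a = -5*(122 + (-187 + 195)) = -5*(122 + 8) = -5*130 = -650)
N(E) = 1/(E + 1/(211 + E)) (N(E) = 1/(E + 1/(E + 211)) = 1/(E + 1/(211 + E)))
1/N(a) = 1/((211 - 650)/(1 + (-650)² + 211*(-650))) = 1/(-439/(1 + 422500 - 137150)) = 1/(-439/285351) = -285351/439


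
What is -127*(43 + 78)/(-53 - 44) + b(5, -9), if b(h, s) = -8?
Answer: 14591/97 ≈ 150.42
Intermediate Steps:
-127*(43 + 78)/(-53 - 44) + b(5, -9) = -127*(43 + 78)/(-53 - 44) - 8 = -15367/(-97) - 8 = -15367*(-1)/97 - 8 = -127*(-121/97) - 8 = 15367/97 - 8 = 14591/97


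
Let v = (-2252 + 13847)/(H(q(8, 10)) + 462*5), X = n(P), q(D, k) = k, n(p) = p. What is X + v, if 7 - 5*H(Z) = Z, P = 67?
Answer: 277208/3849 ≈ 72.021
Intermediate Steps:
X = 67
H(Z) = 7/5 - Z/5
v = 19325/3849 (v = (-2252 + 13847)/((7/5 - ⅕*10) + 462*5) = 11595/((7/5 - 2) + 2310) = 11595/(-⅗ + 2310) = 11595/(11547/5) = 11595*(5/11547) = 19325/3849 ≈ 5.0208)
X + v = 67 + 19325/3849 = 277208/3849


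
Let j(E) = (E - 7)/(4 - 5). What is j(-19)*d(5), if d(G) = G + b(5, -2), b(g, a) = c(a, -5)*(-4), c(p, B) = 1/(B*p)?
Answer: 598/5 ≈ 119.60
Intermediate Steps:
c(p, B) = 1/(B*p)
j(E) = 7 - E (j(E) = (-7 + E)/(-1) = (-7 + E)*(-1) = 7 - E)
b(g, a) = 4/(5*a) (b(g, a) = (1/((-5)*a))*(-4) = -1/(5*a)*(-4) = 4/(5*a))
d(G) = -2/5 + G (d(G) = G + (4/5)/(-2) = G + (4/5)*(-1/2) = G - 2/5 = -2/5 + G)
j(-19)*d(5) = (7 - 1*(-19))*(-2/5 + 5) = (7 + 19)*(23/5) = 26*(23/5) = 598/5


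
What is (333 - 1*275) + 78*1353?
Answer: 105592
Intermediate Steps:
(333 - 1*275) + 78*1353 = (333 - 275) + 105534 = 58 + 105534 = 105592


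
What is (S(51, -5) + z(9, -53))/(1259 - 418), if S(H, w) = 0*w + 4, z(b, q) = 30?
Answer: 34/841 ≈ 0.040428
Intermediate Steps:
S(H, w) = 4 (S(H, w) = 0 + 4 = 4)
(S(51, -5) + z(9, -53))/(1259 - 418) = (4 + 30)/(1259 - 418) = 34/841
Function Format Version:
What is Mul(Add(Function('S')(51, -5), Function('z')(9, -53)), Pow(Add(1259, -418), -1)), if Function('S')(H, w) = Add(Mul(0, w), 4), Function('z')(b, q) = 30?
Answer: Rational(34, 841) ≈ 0.040428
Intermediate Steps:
Function('S')(H, w) = 4 (Function('S')(H, w) = Add(0, 4) = 4)
Mul(Add(Function('S')(51, -5), Function('z')(9, -53)), Pow(Add(1259, -418), -1)) = Mul(Add(4, 30), Pow(Add(1259, -418), -1)) = Mul(34, Pow(841, -1)) = Mul(34, Rational(1, 841)) = Rational(34, 841)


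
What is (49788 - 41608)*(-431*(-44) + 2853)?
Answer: 178463060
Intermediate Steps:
(49788 - 41608)*(-431*(-44) + 2853) = 8180*(18964 + 2853) = 8180*21817 = 178463060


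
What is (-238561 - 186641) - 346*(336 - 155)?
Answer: -487828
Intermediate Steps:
(-238561 - 186641) - 346*(336 - 155) = -425202 - 346*181 = -425202 - 62626 = -487828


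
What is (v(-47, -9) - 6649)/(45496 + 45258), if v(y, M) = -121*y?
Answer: -481/45377 ≈ -0.010600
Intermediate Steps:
(v(-47, -9) - 6649)/(45496 + 45258) = (-121*(-47) - 6649)/(45496 + 45258) = (5687 - 6649)/90754 = -962*1/90754 = -481/45377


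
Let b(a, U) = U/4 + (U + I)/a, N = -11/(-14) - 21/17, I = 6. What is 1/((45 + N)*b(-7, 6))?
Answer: -3332/31809 ≈ -0.10475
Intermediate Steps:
N = -107/238 (N = -11*(-1/14) - 21*1/17 = 11/14 - 21/17 = -107/238 ≈ -0.44958)
b(a, U) = U/4 + (6 + U)/a (b(a, U) = U/4 + (U + 6)/a = U*(¼) + (6 + U)/a = U/4 + (6 + U)/a)
1/((45 + N)*b(-7, 6)) = 1/((45 - 107/238)*((6 + 6 + (¼)*6*(-7))/(-7))) = 1/(10603*(-(6 + 6 - 21/2)/7)/238) = 1/(10603*(-⅐*3/2)/238) = 1/((10603/238)*(-3/14)) = 1/(-31809/3332) = -3332/31809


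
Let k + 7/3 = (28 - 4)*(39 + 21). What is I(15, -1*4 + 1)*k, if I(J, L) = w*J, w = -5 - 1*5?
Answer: -215650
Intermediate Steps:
k = 4313/3 (k = -7/3 + (28 - 4)*(39 + 21) = -7/3 + 24*60 = -7/3 + 1440 = 4313/3 ≈ 1437.7)
w = -10 (w = -5 - 5 = -10)
I(J, L) = -10*J
I(15, -1*4 + 1)*k = -10*15*(4313/3) = -150*4313/3 = -215650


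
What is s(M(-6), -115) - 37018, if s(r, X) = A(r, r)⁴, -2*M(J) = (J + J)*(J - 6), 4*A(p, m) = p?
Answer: 67958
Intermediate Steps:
A(p, m) = p/4
M(J) = -J*(-6 + J) (M(J) = -(J + J)*(J - 6)/2 = -2*J*(-6 + J)/2 = -J*(-6 + J))
s(r, X) = r⁴/256 (s(r, X) = (r/4)⁴ = r⁴/256)
s(M(-6), -115) - 37018 = (-6*(6 - 1*(-6)))⁴/256 - 37018 = (-6*(6 + 6))⁴/256 - 37018 = (-6*12)⁴/256 - 37018 = (1/256)*(-72)⁴ - 37018 = (1/256)*26873856 - 37018 = 104976 - 37018 = 67958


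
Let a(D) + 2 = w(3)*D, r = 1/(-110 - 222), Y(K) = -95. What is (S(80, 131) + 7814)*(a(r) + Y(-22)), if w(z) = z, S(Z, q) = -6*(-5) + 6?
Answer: -126412475/166 ≈ -7.6152e+5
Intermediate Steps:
r = -1/332 (r = 1/(-332) = -1/332 ≈ -0.0030120)
S(Z, q) = 36 (S(Z, q) = 30 + 6 = 36)
a(D) = -2 + 3*D
(S(80, 131) + 7814)*(a(r) + Y(-22)) = (36 + 7814)*((-2 + 3*(-1/332)) - 95) = 7850*((-2 - 3/332) - 95) = 7850*(-667/332 - 95) = 7850*(-32207/332) = -126412475/166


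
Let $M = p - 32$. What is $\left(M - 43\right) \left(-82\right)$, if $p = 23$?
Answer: $4264$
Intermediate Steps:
$M = -9$ ($M = 23 - 32 = -9$)
$\left(M - 43\right) \left(-82\right) = \left(-9 - 43\right) \left(-82\right) = \left(-52\right) \left(-82\right) = 4264$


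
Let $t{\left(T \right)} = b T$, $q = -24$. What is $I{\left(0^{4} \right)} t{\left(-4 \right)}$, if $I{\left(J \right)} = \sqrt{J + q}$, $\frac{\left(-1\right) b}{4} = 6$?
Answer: $192 i \sqrt{6} \approx 470.3 i$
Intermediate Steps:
$b = -24$ ($b = \left(-4\right) 6 = -24$)
$I{\left(J \right)} = \sqrt{-24 + J}$ ($I{\left(J \right)} = \sqrt{J - 24} = \sqrt{-24 + J}$)
$t{\left(T \right)} = - 24 T$
$I{\left(0^{4} \right)} t{\left(-4 \right)} = \sqrt{-24 + 0^{4}} \left(\left(-24\right) \left(-4\right)\right) = \sqrt{-24 + 0} \cdot 96 = \sqrt{-24} \cdot 96 = 2 i \sqrt{6} \cdot 96 = 192 i \sqrt{6}$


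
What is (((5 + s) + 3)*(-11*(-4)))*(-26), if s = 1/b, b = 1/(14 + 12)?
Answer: -38896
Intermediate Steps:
b = 1/26 ≈ 0.038462
s = 26 (s = 1/(1/26) = 26)
(((5 + s) + 3)*(-11*(-4)))*(-26) = (((5 + 26) + 3)*(-11*(-4)))*(-26) = ((31 + 3)*44)*(-26) = (34*44)*(-26) = 1496*(-26) = -38896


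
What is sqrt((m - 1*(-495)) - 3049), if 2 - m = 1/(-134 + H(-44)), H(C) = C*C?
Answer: I*sqrt(8286866410)/1802 ≈ 50.517*I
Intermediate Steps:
H(C) = C**2
m = 3603/1802 (m = 2 - 1/(-134 + (-44)**2) = 2 - 1/(-134 + 1936) = 2 - 1/1802 = 3603/1802 ≈ 1.9994)
sqrt((m - 1*(-495)) - 3049) = sqrt((3603/1802 - 1*(-495)) - 3049) = sqrt((3603/1802 + 495) - 3049) = sqrt(895593/1802 - 3049) = sqrt(-4598705/1802) = I*sqrt(8286866410)/1802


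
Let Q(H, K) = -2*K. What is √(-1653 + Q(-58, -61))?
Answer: I*√1531 ≈ 39.128*I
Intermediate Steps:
√(-1653 + Q(-58, -61)) = √(-1653 - 2*(-61)) = √(-1653 + 122) = √(-1531) = I*√1531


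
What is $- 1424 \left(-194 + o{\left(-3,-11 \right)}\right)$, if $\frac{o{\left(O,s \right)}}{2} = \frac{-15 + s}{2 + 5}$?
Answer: $\frac{2007840}{7} \approx 2.8683 \cdot 10^{5}$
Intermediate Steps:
$o{\left(O,s \right)} = - \frac{30}{7} + \frac{2 s}{7}$ ($o{\left(O,s \right)} = 2 \frac{-15 + s}{2 + 5} = 2 \frac{-15 + s}{7} = 2 \left(-15 + s\right) \frac{1}{7} = 2 \left(- \frac{15}{7} + \frac{s}{7}\right) = - \frac{30}{7} + \frac{2 s}{7}$)
$- 1424 \left(-194 + o{\left(-3,-11 \right)}\right) = - 1424 \left(-194 + \left(- \frac{30}{7} + \frac{2}{7} \left(-11\right)\right)\right) = - 1424 \left(-194 - \frac{52}{7}\right) = \left(-1424\right) \left(- \frac{1410}{7}\right) = \frac{2007840}{7}$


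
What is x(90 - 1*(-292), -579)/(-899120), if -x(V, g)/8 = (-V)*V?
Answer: -72962/56195 ≈ -1.2984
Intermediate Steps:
x(V, g) = 8*V² (x(V, g) = -8*(-V)*V = -(-8)*V² = 8*V²)
x(90 - 1*(-292), -579)/(-899120) = (8*(90 - 1*(-292))²)/(-899120) = (8*(90 + 292)²)*(-1/899120) = (8*382²)*(-1/899120) = (8*145924)*(-1/899120) = 1167392*(-1/899120) = -72962/56195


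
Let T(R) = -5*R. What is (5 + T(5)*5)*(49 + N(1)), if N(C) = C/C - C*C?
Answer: -5880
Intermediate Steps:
N(C) = 1 - C²
(5 + T(5)*5)*(49 + N(1)) = (5 - 5*5*5)*(49 + (1 - 1*1²)) = (5 - 25*5)*(49 + (1 - 1*1)) = (5 - 125)*(49 + (1 - 1)) = -120*(49 + 0) = -120*49 = -5880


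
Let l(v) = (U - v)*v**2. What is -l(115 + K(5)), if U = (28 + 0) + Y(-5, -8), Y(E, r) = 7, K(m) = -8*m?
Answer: 225000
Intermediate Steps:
U = 35 (U = (28 + 0) + 7 = 28 + 7 = 35)
l(v) = v**2*(35 - v) (l(v) = (35 - v)*v**2 = v**2*(35 - v))
-l(115 + K(5)) = -(115 - 8*5)**2*(35 - (115 - 8*5)) = -(115 - 40)**2*(35 - (115 - 40)) = -75**2*(35 - 1*75) = -5625*(35 - 75) = -5625*(-40) = -1*(-225000) = 225000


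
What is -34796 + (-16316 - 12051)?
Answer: -63163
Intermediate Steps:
-34796 + (-16316 - 12051) = -34796 - 28367 = -63163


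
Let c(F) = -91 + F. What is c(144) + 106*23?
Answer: 2491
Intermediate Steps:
c(144) + 106*23 = (-91 + 144) + 106*23 = 53 + 2438 = 2491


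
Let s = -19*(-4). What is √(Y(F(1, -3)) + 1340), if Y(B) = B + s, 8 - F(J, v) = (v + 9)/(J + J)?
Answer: 7*√29 ≈ 37.696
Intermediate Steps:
s = 76
F(J, v) = 8 - (9 + v)/(2*J) (F(J, v) = 8 - (v + 9)/(J + J) = 8 - (9 + v)/(2*J))
Y(B) = 76 + B (Y(B) = B + 76 = 76 + B)
√(Y(F(1, -3)) + 1340) = √((76 + (½)*(-9 - 1*(-3) + 16*1)/1) + 1340) = √((76 + (½)*1*(-9 + 3 + 16)) + 1340) = √((76 + (½)*1*10) + 1340) = √((76 + 5) + 1340) = √(81 + 1340) = √1421 = 7*√29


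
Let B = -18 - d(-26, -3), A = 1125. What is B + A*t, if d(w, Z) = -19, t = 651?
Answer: 732376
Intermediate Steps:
B = 1 (B = -18 - 1*(-19) = -18 + 19 = 1)
B + A*t = 1 + 1125*651 = 1 + 732375 = 732376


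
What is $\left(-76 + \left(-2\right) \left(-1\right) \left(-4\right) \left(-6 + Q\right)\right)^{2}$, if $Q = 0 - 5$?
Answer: $144$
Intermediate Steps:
$Q = -5$ ($Q = 0 - 5 = -5$)
$\left(-76 + \left(-2\right) \left(-1\right) \left(-4\right) \left(-6 + Q\right)\right)^{2} = \left(-76 + \left(-2\right) \left(-1\right) \left(-4\right) \left(-6 - 5\right)\right)^{2} = \left(-76 + 2 \left(-4\right) \left(-11\right)\right)^{2} = \left(-76 - -88\right)^{2} = \left(-76 + 88\right)^{2} = 12^{2} = 144$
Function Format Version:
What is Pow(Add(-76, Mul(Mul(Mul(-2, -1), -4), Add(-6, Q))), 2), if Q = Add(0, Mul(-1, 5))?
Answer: 144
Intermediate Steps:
Q = -5 (Q = Add(0, -5) = -5)
Pow(Add(-76, Mul(Mul(Mul(-2, -1), -4), Add(-6, Q))), 2) = Pow(Add(-76, Mul(Mul(Mul(-2, -1), -4), Add(-6, -5))), 2) = Pow(Add(-76, Mul(Mul(2, -4), -11)), 2) = Pow(Add(-76, Mul(-8, -11)), 2) = Pow(Add(-76, 88), 2) = Pow(12, 2) = 144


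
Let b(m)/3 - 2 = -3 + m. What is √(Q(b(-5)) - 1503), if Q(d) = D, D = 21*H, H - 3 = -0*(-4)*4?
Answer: 12*I*√10 ≈ 37.947*I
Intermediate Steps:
b(m) = -3 + 3*m (b(m) = 6 + 3*(-3 + m) = 6 + (-9 + 3*m) = -3 + 3*m)
H = 3 (H = 3 - 0*(-4)*4 = 3 - 2*0*4 = 3 + 0*4 = 3 + 0 = 3)
D = 63 (D = 21*3 = 63)
Q(d) = 63
√(Q(b(-5)) - 1503) = √(63 - 1503) = √(-1440) = 12*I*√10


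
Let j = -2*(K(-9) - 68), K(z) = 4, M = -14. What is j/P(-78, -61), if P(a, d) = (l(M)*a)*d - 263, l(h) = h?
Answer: -128/66875 ≈ -0.0019140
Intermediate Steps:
P(a, d) = -263 - 14*a*d (P(a, d) = (-14*a)*d - 263 = -14*a*d - 263 = -263 - 14*a*d)
j = 128 (j = -2*(4 - 68) = -2*(-64) = 128)
j/P(-78, -61) = 128/(-263 - 14*(-78)*(-61)) = 128/(-263 - 66612) = 128/(-66875) = 128*(-1/66875) = -128/66875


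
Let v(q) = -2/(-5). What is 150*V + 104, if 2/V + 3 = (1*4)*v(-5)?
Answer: -772/7 ≈ -110.29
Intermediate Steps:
v(q) = ⅖ (v(q) = -2*(-⅕) = ⅖)
V = -10/7 (V = 2/(-3 + (1*4)*(⅖)) = 2/(-3 + 4*(⅖)) = 2/(-3 + 8/5) = 2/(-7/5) = 2*(-5/7) = -10/7 ≈ -1.4286)
150*V + 104 = 150*(-10/7) + 104 = -1500/7 + 104 = -772/7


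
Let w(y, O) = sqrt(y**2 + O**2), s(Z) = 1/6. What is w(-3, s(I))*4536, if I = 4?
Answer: 3780*sqrt(13) ≈ 13629.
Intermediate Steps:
s(Z) = 1/6
w(y, O) = sqrt(O**2 + y**2)
w(-3, s(I))*4536 = sqrt((1/6)**2 + (-3)**2)*4536 = sqrt(1/36 + 9)*4536 = sqrt(325/36)*4536 = (5*sqrt(13)/6)*4536 = 3780*sqrt(13)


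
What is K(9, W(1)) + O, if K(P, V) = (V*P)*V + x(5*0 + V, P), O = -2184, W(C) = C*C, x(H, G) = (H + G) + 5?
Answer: -2160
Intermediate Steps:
x(H, G) = 5 + G + H (x(H, G) = (G + H) + 5 = 5 + G + H)
W(C) = C²
K(P, V) = 5 + P + V + P*V² (K(P, V) = (V*P)*V + (5 + P + (5*0 + V)) = (P*V)*V + (5 + P + (0 + V)) = P*V² + (5 + P + V) = 5 + P + V + P*V²)
K(9, W(1)) + O = (5 + 9 + 1² + 9*(1²)²) - 2184 = (5 + 9 + 1 + 9*1²) - 2184 = (5 + 9 + 1 + 9*1) - 2184 = (5 + 9 + 1 + 9) - 2184 = 24 - 2184 = -2160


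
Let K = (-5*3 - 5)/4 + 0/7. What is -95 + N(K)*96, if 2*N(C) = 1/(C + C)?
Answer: -499/5 ≈ -99.800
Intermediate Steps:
K = -5 (K = (-15 - 5)*(1/4) + 0*(1/7) = -20*1/4 + 0 = -5 + 0 = -5)
N(C) = 1/(4*C) (N(C) = 1/(2*(C + C)) = 1/(2*((2*C))) = (1/(2*C))/2 = 1/(4*C))
-95 + N(K)*96 = -95 + ((1/4)/(-5))*96 = -95 + ((1/4)*(-1/5))*96 = -95 - 1/20*96 = -95 - 24/5 = -499/5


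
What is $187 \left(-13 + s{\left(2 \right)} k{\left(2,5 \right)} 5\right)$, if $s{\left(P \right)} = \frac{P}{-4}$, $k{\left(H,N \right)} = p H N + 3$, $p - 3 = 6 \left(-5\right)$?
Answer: $\frac{244783}{2} \approx 1.2239 \cdot 10^{5}$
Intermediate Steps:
$p = -27$ ($p = 3 + 6 \left(-5\right) = 3 - 30 = -27$)
$k{\left(H,N \right)} = 3 - 27 H N$ ($k{\left(H,N \right)} = - 27 H N + 3 = 3 - 27 H N$)
$s{\left(P \right)} = - \frac{P}{4}$ ($s{\left(P \right)} = P \left(- \frac{1}{4}\right) = - \frac{P}{4}$)
$187 \left(-13 + s{\left(2 \right)} k{\left(2,5 \right)} 5\right) = 187 \left(-13 + \left(- \frac{1}{4}\right) 2 \left(3 - 54 \cdot 5\right) 5\right) = 187 \left(-13 - \frac{\left(3 - 270\right) 5}{2}\right) = 187 \left(-13 - \frac{\left(-267\right) 5}{2}\right) = 187 \left(-13 - - \frac{1335}{2}\right) = 187 \left(-13 + \frac{1335}{2}\right) = 187 \cdot \frac{1309}{2} = \frac{244783}{2}$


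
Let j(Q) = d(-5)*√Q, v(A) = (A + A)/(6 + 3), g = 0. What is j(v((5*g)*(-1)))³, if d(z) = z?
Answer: 0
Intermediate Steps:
v(A) = 2*A/9 (v(A) = (2*A)/9 = (2*A)*(⅑) = 2*A/9)
j(Q) = -5*√Q
j(v((5*g)*(-1)))³ = (-5*√0*√2/3)³ = (-5*0*√2)³ = (-5*√((2/9)*0))³ = (-5*√0)³ = (-5*0)³ = 0³ = 0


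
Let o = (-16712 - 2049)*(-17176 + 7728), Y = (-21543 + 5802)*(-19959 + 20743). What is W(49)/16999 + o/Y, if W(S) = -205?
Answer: -376958676949/26222963382 ≈ -14.375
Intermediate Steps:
Y = -12340944 (Y = -15741*784 = -12340944)
o = 177253928 (o = -18761*(-9448) = 177253928)
W(49)/16999 + o/Y = -205/16999 + 177253928/(-12340944) = -205*1/16999 + 177253928*(-1/12340944) = -205/16999 - 22156741/1542618 = -376958676949/26222963382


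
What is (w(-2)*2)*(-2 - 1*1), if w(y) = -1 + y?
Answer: 18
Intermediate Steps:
(w(-2)*2)*(-2 - 1*1) = ((-1 - 2)*2)*(-2 - 1*1) = (-3*2)*(-2 - 1) = -6*(-3) = 18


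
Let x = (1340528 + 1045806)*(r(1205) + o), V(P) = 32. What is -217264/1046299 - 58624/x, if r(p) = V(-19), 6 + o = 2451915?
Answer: -635622176403022096/3061026288106818953 ≈ -0.20765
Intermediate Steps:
o = 2451909 (o = -6 + 2451915 = 2451909)
r(p) = 32
x = 5851150174294 (x = (1340528 + 1045806)*(32 + 2451909) = 2386334*2451941 = 5851150174294)
-217264/1046299 - 58624/x = -217264/1046299 - 58624/5851150174294 = -217264*1/1046299 - 58624*1/5851150174294 = -217264/1046299 - 29312/2925575087147 = -635622176403022096/3061026288106818953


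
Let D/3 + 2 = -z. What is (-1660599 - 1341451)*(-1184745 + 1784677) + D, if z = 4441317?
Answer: -1801039184557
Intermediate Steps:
D = -13323957 (D = -6 + 3*(-1*4441317) = -6 + 3*(-4441317) = -6 - 13323951 = -13323957)
(-1660599 - 1341451)*(-1184745 + 1784677) + D = (-1660599 - 1341451)*(-1184745 + 1784677) - 13323957 = -3002050*599932 - 13323957 = -1801025860600 - 13323957 = -1801039184557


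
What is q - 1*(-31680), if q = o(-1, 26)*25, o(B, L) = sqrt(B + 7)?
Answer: 31680 + 25*sqrt(6) ≈ 31741.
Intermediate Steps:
o(B, L) = sqrt(7 + B)
q = 25*sqrt(6) (q = sqrt(7 - 1)*25 = sqrt(6)*25 = 25*sqrt(6) ≈ 61.237)
q - 1*(-31680) = 25*sqrt(6) - 1*(-31680) = 25*sqrt(6) + 31680 = 31680 + 25*sqrt(6)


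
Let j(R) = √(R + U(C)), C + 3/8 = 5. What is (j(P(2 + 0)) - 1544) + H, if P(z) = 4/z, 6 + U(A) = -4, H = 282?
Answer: -1262 + 2*I*√2 ≈ -1262.0 + 2.8284*I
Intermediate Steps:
C = 37/8 (C = -3/8 + 5 = 37/8 ≈ 4.6250)
U(A) = -10 (U(A) = -6 - 4 = -10)
j(R) = √(-10 + R) (j(R) = √(R - 10) = √(-10 + R))
(j(P(2 + 0)) - 1544) + H = (√(-10 + 4/(2 + 0)) - 1544) + 282 = (√(-10 + 4/2) - 1544) + 282 = (√(-10 + 4*(½)) - 1544) + 282 = (√(-10 + 2) - 1544) + 282 = (√(-8) - 1544) + 282 = (2*I*√2 - 1544) + 282 = (-1544 + 2*I*√2) + 282 = -1262 + 2*I*√2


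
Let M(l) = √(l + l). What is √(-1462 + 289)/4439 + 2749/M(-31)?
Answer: I*(-12202811*√62 + 62*√1173)/275218 ≈ -349.12*I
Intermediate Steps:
M(l) = √2*√l (M(l) = √(2*l) = √2*√l)
√(-1462 + 289)/4439 + 2749/M(-31) = √(-1462 + 289)/4439 + 2749/((√2*√(-31))) = √(-1173)*(1/4439) + 2749/((√2*(I*√31))) = (I*√1173)*(1/4439) + 2749/((I*√62)) = I*√1173/4439 + 2749*(-I*√62/62) = I*√1173/4439 - 2749*I*√62/62 = -2749*I*√62/62 + I*√1173/4439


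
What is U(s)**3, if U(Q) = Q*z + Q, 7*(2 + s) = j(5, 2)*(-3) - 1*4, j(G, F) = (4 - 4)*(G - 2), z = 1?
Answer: -46656/343 ≈ -136.02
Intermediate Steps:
j(G, F) = 0 (j(G, F) = 0*(-2 + G) = 0)
s = -18/7 (s = -2 + (0*(-3) - 1*4)/7 = -2 + (0 - 4)/7 = -2 + (1/7)*(-4) = -2 - 4/7 = -18/7 ≈ -2.5714)
U(Q) = 2*Q (U(Q) = Q*1 + Q = Q + Q = 2*Q)
U(s)**3 = (2*(-18/7))**3 = (-36/7)**3 = -46656/343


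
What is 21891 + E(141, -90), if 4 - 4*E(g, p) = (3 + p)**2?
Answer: 79999/4 ≈ 20000.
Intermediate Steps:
E(g, p) = 1 - (3 + p)**2/4
21891 + E(141, -90) = 21891 + (1 - (3 - 90)**2/4) = 21891 + (1 - 1/4*(-87)**2) = 21891 + (1 - 1/4*7569) = 21891 + (1 - 7569/4) = 21891 - 7565/4 = 79999/4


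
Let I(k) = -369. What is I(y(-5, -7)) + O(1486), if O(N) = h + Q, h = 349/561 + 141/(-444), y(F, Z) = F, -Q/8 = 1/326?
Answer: -4990095773/13533564 ≈ -368.72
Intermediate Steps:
Q = -4/163 (Q = -8/326 = -8*1/326 = -4/163 ≈ -0.024540)
h = 25285/83028 (h = 349*(1/561) + 141*(-1/444) = 349/561 - 47/148 = 25285/83028 ≈ 0.30454)
O(N) = 3789343/13533564 (O(N) = 25285/83028 - 4/163 = 3789343/13533564)
I(y(-5, -7)) + O(1486) = -369 + 3789343/13533564 = -4990095773/13533564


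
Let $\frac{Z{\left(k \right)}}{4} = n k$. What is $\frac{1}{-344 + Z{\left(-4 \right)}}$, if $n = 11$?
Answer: $- \frac{1}{520} \approx -0.0019231$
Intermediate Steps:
$Z{\left(k \right)} = 44 k$ ($Z{\left(k \right)} = 4 \cdot 11 k = 44 k$)
$\frac{1}{-344 + Z{\left(-4 \right)}} = \frac{1}{-344 + 44 \left(-4\right)} = \frac{1}{-344 - 176} = \frac{1}{-520} = - \frac{1}{520}$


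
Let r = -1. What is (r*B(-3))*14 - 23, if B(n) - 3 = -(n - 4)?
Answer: -163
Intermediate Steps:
B(n) = 7 - n (B(n) = 3 - (n - 4) = 3 - (-4 + n) = 3 + (4 - n) = 7 - n)
(r*B(-3))*14 - 23 = -(7 - 1*(-3))*14 - 23 = -(7 + 3)*14 - 23 = -1*10*14 - 23 = -10*14 - 23 = -140 - 23 = -163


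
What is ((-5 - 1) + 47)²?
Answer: 1681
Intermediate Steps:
((-5 - 1) + 47)² = (-6 + 47)² = 41² = 1681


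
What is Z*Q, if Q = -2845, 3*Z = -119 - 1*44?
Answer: 463735/3 ≈ 1.5458e+5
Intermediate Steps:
Z = -163/3 (Z = (-119 - 1*44)/3 = (-119 - 44)/3 = (⅓)*(-163) = -163/3 ≈ -54.333)
Z*Q = -163/3*(-2845) = 463735/3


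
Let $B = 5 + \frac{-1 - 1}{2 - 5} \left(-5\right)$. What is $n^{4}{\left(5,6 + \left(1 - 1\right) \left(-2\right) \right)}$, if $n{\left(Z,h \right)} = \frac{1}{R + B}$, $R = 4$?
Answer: $\frac{81}{83521} \approx 0.00096982$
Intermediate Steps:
$B = \frac{5}{3}$ ($B = 5 + - \frac{2}{-3} \left(-5\right) = 5 + \left(-2\right) \left(- \frac{1}{3}\right) \left(-5\right) = 5 + \frac{2}{3} \left(-5\right) = 5 - \frac{10}{3} = \frac{5}{3} \approx 1.6667$)
$n{\left(Z,h \right)} = \frac{3}{17}$ ($n{\left(Z,h \right)} = \frac{1}{4 + \frac{5}{3}} = \frac{1}{\frac{17}{3}} = \frac{3}{17}$)
$n^{4}{\left(5,6 + \left(1 - 1\right) \left(-2\right) \right)} = \left(\frac{3}{17}\right)^{4} = \frac{81}{83521}$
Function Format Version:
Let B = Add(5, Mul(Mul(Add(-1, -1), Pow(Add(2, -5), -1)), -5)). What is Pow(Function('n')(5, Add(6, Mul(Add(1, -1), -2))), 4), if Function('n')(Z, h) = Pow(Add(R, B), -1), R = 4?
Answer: Rational(81, 83521) ≈ 0.00096982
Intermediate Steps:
B = Rational(5, 3) (B = Add(5, Mul(Mul(-2, Pow(-3, -1)), -5)) = Add(5, Mul(Mul(-2, Rational(-1, 3)), -5)) = Add(5, Mul(Rational(2, 3), -5)) = Add(5, Rational(-10, 3)) = Rational(5, 3) ≈ 1.6667)
Function('n')(Z, h) = Rational(3, 17) (Function('n')(Z, h) = Pow(Add(4, Rational(5, 3)), -1) = Pow(Rational(17, 3), -1) = Rational(3, 17))
Pow(Function('n')(5, Add(6, Mul(Add(1, -1), -2))), 4) = Pow(Rational(3, 17), 4) = Rational(81, 83521)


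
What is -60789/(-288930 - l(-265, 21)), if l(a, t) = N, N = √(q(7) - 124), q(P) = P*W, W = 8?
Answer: 8781882885/41740272484 - 60789*I*√17/41740272484 ≈ 0.21039 - 6.0047e-6*I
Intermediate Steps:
q(P) = 8*P (q(P) = P*8 = 8*P)
N = 2*I*√17 (N = √(8*7 - 124) = √(56 - 124) = √(-68) = 2*I*√17 ≈ 8.2462*I)
l(a, t) = 2*I*√17
-60789/(-288930 - l(-265, 21)) = -60789/(-288930 - 2*I*√17)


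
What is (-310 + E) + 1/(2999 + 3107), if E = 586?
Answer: 1685257/6106 ≈ 276.00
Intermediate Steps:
(-310 + E) + 1/(2999 + 3107) = (-310 + 586) + 1/(2999 + 3107) = 276 + 1/6106 = 1685257/6106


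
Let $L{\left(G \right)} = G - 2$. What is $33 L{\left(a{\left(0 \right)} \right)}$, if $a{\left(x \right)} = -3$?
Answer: $-165$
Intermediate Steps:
$L{\left(G \right)} = -2 + G$
$33 L{\left(a{\left(0 \right)} \right)} = 33 \left(-2 - 3\right) = 33 \left(-5\right) = -165$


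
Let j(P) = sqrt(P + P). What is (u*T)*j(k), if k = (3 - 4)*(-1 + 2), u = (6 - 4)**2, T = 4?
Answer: 16*I*sqrt(2) ≈ 22.627*I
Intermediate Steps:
u = 4 (u = 2**2 = 4)
k = -1 (k = -1*1 = -1)
j(P) = sqrt(2)*sqrt(P) (j(P) = sqrt(2*P) = sqrt(2)*sqrt(P))
(u*T)*j(k) = (4*4)*(sqrt(2)*sqrt(-1)) = 16*(sqrt(2)*I) = 16*(I*sqrt(2)) = 16*I*sqrt(2)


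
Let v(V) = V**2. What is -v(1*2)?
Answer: -4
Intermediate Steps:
-v(1*2) = -(1*2)**2 = -1*2**2 = -1*4 = -4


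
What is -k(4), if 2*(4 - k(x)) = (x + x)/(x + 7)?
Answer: -40/11 ≈ -3.6364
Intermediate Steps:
k(x) = 4 - x/(7 + x) (k(x) = 4 - (x + x)/(2*(x + 7)) = 4 - 2*x/(2*(7 + x)) = 4 - x/(7 + x))
-k(4) = -(28 + 3*4)/(7 + 4) = -(28 + 12)/11 = -40/11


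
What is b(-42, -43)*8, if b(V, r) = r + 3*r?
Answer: -1376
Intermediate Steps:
b(V, r) = 4*r
b(-42, -43)*8 = (4*(-43))*8 = -172*8 = -1376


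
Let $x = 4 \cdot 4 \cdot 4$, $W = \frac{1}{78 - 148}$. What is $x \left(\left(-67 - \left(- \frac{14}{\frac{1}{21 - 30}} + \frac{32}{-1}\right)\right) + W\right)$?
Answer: $- \frac{360672}{35} \approx -10305.0$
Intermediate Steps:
$W = - \frac{1}{70}$ ($W = \frac{1}{-70} = - \frac{1}{70} \approx -0.014286$)
$x = 64$ ($x = 16 \cdot 4 = 64$)
$x \left(\left(-67 - \left(- \frac{14}{\frac{1}{21 - 30}} + \frac{32}{-1}\right)\right) + W\right) = 64 \left(\left(-67 - \left(- \frac{14}{\frac{1}{21 - 30}} + \frac{32}{-1}\right)\right) - \frac{1}{70}\right) = 64 \left(\left(-67 - \left(- \frac{14}{\frac{1}{-9}} + 32 \left(-1\right)\right)\right) - \frac{1}{70}\right) = 64 \left(\left(-67 - \left(- \frac{14}{- \frac{1}{9}} - 32\right)\right) - \frac{1}{70}\right) = 64 \left(\left(-67 - \left(\left(-14\right) \left(-9\right) - 32\right)\right) - \frac{1}{70}\right) = 64 \left(\left(-67 - \left(126 - 32\right)\right) - \frac{1}{70}\right) = 64 \left(\left(-67 - 94\right) - \frac{1}{70}\right) = 64 \left(-161 - \frac{1}{70}\right) = 64 \left(- \frac{11271}{70}\right) = - \frac{360672}{35}$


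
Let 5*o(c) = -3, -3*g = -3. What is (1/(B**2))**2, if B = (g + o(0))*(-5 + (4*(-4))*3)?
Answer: 625/126247696 ≈ 4.9506e-6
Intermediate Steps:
g = 1 (g = -1/3*(-3) = 1)
o(c) = -3/5 (o(c) = (1/5)*(-3) = -3/5)
B = -106/5 (B = (1 - 3/5)*(-5 + (4*(-4))*3) = 2*(-5 - 16*3)/5 = 2*(-5 - 48)/5 = (2/5)*(-53) = -106/5 ≈ -21.200)
(1/(B**2))**2 = (1/((-106/5)**2))**2 = (1/(11236/25))**2 = (25/11236)**2 = 625/126247696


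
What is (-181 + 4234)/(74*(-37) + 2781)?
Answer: 4053/43 ≈ 94.256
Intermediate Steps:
(-181 + 4234)/(74*(-37) + 2781) = 4053/(-2738 + 2781) = 4053/43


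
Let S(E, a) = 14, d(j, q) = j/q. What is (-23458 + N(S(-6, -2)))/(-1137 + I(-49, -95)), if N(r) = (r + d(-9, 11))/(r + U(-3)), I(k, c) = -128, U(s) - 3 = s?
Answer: 3612387/194810 ≈ 18.543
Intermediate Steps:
U(s) = 3 + s
N(r) = (-9/11 + r)/r (N(r) = (r - 9/11)/(r + (3 - 3)) = (r - 9*1/11)/(r + 0) = (r - 9/11)/r = (-9/11 + r)/r)
(-23458 + N(S(-6, -2)))/(-1137 + I(-49, -95)) = (-23458 + (-9/11 + 14)/14)/(-1137 - 128) = (-23458 + (1/14)*(145/11))/(-1265) = (-23458 + 145/154)*(-1/1265) = -3612387/154*(-1/1265) = 3612387/194810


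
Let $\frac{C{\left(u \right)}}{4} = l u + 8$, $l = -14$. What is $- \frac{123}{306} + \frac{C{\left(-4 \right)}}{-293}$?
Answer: $- \frac{38125}{29886} \approx -1.2757$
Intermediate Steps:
$C{\left(u \right)} = 32 - 56 u$ ($C{\left(u \right)} = 4 \left(- 14 u + 8\right) = 4 \left(8 - 14 u\right) = 32 - 56 u$)
$- \frac{123}{306} + \frac{C{\left(-4 \right)}}{-293} = - \frac{123}{306} + \frac{32 - -224}{-293} = \left(-123\right) \frac{1}{306} + \left(32 + 224\right) \left(- \frac{1}{293}\right) = - \frac{41}{102} + 256 \left(- \frac{1}{293}\right) = - \frac{41}{102} - \frac{256}{293} = - \frac{38125}{29886}$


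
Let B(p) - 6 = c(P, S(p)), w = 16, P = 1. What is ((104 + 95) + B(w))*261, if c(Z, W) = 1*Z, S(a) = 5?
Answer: 53766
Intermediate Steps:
c(Z, W) = Z
B(p) = 7 (B(p) = 6 + 1 = 7)
((104 + 95) + B(w))*261 = ((104 + 95) + 7)*261 = (199 + 7)*261 = 206*261 = 53766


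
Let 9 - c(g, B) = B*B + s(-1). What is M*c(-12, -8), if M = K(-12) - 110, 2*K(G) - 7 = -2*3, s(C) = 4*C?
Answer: 11169/2 ≈ 5584.5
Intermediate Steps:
K(G) = 1/2 (K(G) = 7/2 + (-2*3)/2 = 7/2 + (1/2)*(-6) = 7/2 - 3 = 1/2)
c(g, B) = 13 - B**2 (c(g, B) = 9 - (B*B + 4*(-1)) = 9 - (B**2 - 4) = 9 - (-4 + B**2) = 9 + (4 - B**2) = 13 - B**2)
M = -219/2 (M = 1/2 - 110 = -219/2 ≈ -109.50)
M*c(-12, -8) = -219*(13 - 1*(-8)**2)/2 = -219*(13 - 1*64)/2 = -219*(13 - 64)/2 = -219/2*(-51) = 11169/2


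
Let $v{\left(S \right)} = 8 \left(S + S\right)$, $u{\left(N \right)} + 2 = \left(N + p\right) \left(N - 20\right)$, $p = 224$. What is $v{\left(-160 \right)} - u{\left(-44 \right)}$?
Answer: $8962$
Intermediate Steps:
$u{\left(N \right)} = -2 + \left(-20 + N\right) \left(224 + N\right)$ ($u{\left(N \right)} = -2 + \left(N + 224\right) \left(N - 20\right) = -2 + \left(224 + N\right) \left(-20 + N\right) = -2 + \left(-20 + N\right) \left(224 + N\right)$)
$v{\left(S \right)} = 16 S$ ($v{\left(S \right)} = 8 \cdot 2 S = 16 S$)
$v{\left(-160 \right)} - u{\left(-44 \right)} = 16 \left(-160\right) - \left(-4482 + \left(-44\right)^{2} + 204 \left(-44\right)\right) = -2560 - \left(-4482 + 1936 - 8976\right) = -2560 - -11522 = -2560 + 11522 = 8962$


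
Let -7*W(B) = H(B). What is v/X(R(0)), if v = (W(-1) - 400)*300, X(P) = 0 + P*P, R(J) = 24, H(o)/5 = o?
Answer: -69875/336 ≈ -207.96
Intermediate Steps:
H(o) = 5*o
W(B) = -5*B/7
X(P) = P**2 (X(P) = 0 + P**2 = P**2)
v = -838500/7 (v = (-5/7*(-1) - 400)*300 = (5/7 - 400)*300 = -2795/7*300 = -838500/7 ≈ -1.1979e+5)
v/X(R(0)) = -838500/(7*(24**2)) = -838500/7/576 = -838500/7*1/576 = -69875/336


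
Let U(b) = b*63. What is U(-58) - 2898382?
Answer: -2902036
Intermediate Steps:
U(b) = 63*b
U(-58) - 2898382 = 63*(-58) - 2898382 = -3654 - 2898382 = -2902036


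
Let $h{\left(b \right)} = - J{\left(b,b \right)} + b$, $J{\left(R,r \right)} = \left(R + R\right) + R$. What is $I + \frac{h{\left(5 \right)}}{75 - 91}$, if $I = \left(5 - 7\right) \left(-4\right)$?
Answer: $\frac{69}{8} \approx 8.625$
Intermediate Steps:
$J{\left(R,r \right)} = 3 R$ ($J{\left(R,r \right)} = 2 R + R = 3 R$)
$h{\left(b \right)} = - 2 b$ ($h{\left(b \right)} = - 3 b + b = - 2 b$)
$I = 8$ ($I = \left(5 - 7\right) \left(-4\right) = \left(-2\right) \left(-4\right) = 8$)
$I + \frac{h{\left(5 \right)}}{75 - 91} = 8 + \frac{\left(-2\right) 5}{75 - 91} = 8 - \frac{10}{-16} = 8 - - \frac{5}{8} = 8 + \frac{5}{8} = \frac{69}{8}$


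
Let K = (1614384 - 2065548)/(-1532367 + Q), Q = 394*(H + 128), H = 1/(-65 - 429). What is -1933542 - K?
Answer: -117958372099412/61006357 ≈ -1.9335e+6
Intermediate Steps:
H = -1/494 (H = 1/(-494) = -1/494 ≈ -0.0020243)
Q = 12456507/247 (Q = 394*(-1/494 + 128) = 394*(63231/494) = 12456507/247 ≈ 50431.)
K = 18572918/61006357 (K = (1614384 - 2065548)/(-1532367 + 12456507/247) = -451164/(-366038142/247) = -451164*(-247/366038142) = 18572918/61006357 ≈ 0.30444)
-1933542 - K = -1933542 - 1*18572918/61006357 = -1933542 - 18572918/61006357 = -117958372099412/61006357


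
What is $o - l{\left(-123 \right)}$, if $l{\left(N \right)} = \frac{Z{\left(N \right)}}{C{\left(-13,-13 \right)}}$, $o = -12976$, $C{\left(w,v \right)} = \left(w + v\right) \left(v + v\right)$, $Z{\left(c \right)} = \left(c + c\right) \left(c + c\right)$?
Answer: $- \frac{2208073}{169} \approx -13066.0$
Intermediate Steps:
$Z{\left(c \right)} = 4 c^{2}$ ($Z{\left(c \right)} = 2 c 2 c = 4 c^{2}$)
$C{\left(w,v \right)} = 2 v \left(v + w\right)$ ($C{\left(w,v \right)} = \left(v + w\right) 2 v = 2 v \left(v + w\right)$)
$l{\left(N \right)} = \frac{N^{2}}{169}$ ($l{\left(N \right)} = \frac{4 N^{2}}{2 \left(-13\right) \left(-13 - 13\right)} = \frac{4 N^{2}}{2 \left(-13\right) \left(-26\right)} = \frac{4 N^{2}}{676} = 4 N^{2} \cdot \frac{1}{676} = \frac{N^{2}}{169}$)
$o - l{\left(-123 \right)} = -12976 - \frac{\left(-123\right)^{2}}{169} = -12976 - \frac{1}{169} \cdot 15129 = -12976 - \frac{15129}{169} = - \frac{2208073}{169}$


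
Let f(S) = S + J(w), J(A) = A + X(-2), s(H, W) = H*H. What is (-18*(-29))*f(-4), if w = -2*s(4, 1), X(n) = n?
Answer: -19836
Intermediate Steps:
s(H, W) = H**2
w = -32 (w = -2*4**2 = -2*16 = -32)
J(A) = -2 + A (J(A) = A - 2 = -2 + A)
f(S) = -34 + S (f(S) = S + (-2 - 32) = S - 34 = -34 + S)
(-18*(-29))*f(-4) = (-18*(-29))*(-34 - 4) = 522*(-38) = -19836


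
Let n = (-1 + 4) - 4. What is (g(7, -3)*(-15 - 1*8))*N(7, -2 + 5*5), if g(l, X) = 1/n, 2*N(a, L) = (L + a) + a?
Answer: 851/2 ≈ 425.50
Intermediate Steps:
N(a, L) = a + L/2 (N(a, L) = ((L + a) + a)/2 = (L + 2*a)/2 = a + L/2)
n = -1 (n = 3 - 4 = -1)
g(l, X) = -1 (g(l, X) = 1/(-1) = -1)
(g(7, -3)*(-15 - 1*8))*N(7, -2 + 5*5) = (-(-15 - 1*8))*(7 + (-2 + 5*5)/2) = (-(-15 - 8))*(7 + (-2 + 25)/2) = (-1*(-23))*(7 + (½)*23) = 23*(7 + 23/2) = 23*(37/2) = 851/2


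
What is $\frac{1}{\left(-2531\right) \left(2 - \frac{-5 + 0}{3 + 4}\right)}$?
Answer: $- \frac{7}{48089} \approx -0.00014556$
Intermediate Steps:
$\frac{1}{\left(-2531\right) \left(2 - \frac{-5 + 0}{3 + 4}\right)} = \frac{1}{\left(-2531\right) \left(2 - - \frac{5}{7}\right)} = \frac{1}{\left(-2531\right) \left(2 + \frac{5}{7}\right)} = \frac{1}{\left(-2531\right) \frac{19}{7}} = \frac{1}{- \frac{48089}{7}} = - \frac{7}{48089}$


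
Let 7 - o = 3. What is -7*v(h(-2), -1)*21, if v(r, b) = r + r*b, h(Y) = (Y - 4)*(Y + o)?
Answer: 0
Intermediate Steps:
o = 4 (o = 7 - 1*3 = 7 - 3 = 4)
h(Y) = (-4 + Y)*(4 + Y) (h(Y) = (Y - 4)*(Y + 4) = (-4 + Y)*(4 + Y))
v(r, b) = r + b*r
-7*v(h(-2), -1)*21 = -7*(-16 + (-2)**2)*(1 - 1)*21 = -7*(-16 + 4)*0*21 = -(-84)*0*21 = -7*0*21 = 0*21 = 0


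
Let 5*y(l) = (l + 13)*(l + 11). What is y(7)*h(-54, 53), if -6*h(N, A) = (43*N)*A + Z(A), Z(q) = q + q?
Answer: 1475520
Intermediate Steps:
Z(q) = 2*q
h(N, A) = -A/3 - 43*A*N/6 (h(N, A) = -((43*N)*A + 2*A)/6 = -(43*A*N + 2*A)/6 = -(2*A + 43*A*N)/6 = -A/3 - 43*A*N/6)
y(l) = (11 + l)*(13 + l)/5 (y(l) = ((l + 13)*(l + 11))/5 = ((13 + l)*(11 + l))/5 = ((11 + l)*(13 + l))/5 = (11 + l)*(13 + l)/5)
y(7)*h(-54, 53) = (143/5 + (1/5)*7**2 + (24/5)*7)*((1/6)*53*(-2 - 43*(-54))) = (143/5 + (1/5)*49 + 168/5)*((1/6)*53*(-2 + 2322)) = (143/5 + 49/5 + 168/5)*((1/6)*53*2320) = 72*(61480/3) = 1475520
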